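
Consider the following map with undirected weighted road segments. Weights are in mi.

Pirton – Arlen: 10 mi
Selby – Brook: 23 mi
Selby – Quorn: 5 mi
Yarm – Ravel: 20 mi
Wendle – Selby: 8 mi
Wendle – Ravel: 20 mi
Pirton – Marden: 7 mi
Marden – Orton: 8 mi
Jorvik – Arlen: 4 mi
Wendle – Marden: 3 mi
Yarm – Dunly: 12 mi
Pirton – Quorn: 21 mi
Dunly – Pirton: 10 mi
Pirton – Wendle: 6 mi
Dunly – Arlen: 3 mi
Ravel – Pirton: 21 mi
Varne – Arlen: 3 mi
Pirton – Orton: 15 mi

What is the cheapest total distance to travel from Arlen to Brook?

Shortest distances from Arlen:
Arlen: 0
Dunly: 3  (via Arlen)
Varne: 3  (via Arlen)
Jorvik: 4  (via Arlen)
Pirton: 10  (via Arlen)
Yarm: 15  (via Dunly)
Wendle: 16  (via Pirton)
Marden: 17  (via Pirton)
Selby: 24  (via Wendle)
Orton: 25  (via Pirton)
Quorn: 29  (via Selby)
Ravel: 31  (via Pirton)
Brook: 47  (via Selby)
Shortest route: Arlen–Pirton–Wendle–Selby–Brook = 47 mi.

47 mi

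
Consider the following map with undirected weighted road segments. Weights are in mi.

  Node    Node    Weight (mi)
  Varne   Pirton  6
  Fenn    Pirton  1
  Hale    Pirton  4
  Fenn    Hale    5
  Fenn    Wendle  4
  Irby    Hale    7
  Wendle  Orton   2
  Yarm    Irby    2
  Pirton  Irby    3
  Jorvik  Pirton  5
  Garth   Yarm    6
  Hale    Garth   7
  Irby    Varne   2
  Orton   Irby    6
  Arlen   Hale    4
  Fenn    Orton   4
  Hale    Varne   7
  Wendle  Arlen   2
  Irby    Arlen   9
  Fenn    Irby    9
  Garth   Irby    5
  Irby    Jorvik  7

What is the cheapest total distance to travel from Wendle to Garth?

13 mi

Settle nodes by increasing distance from Wendle:
Wendle: 0
Arlen: 2  (via Wendle)
Orton: 2  (via Wendle)
Fenn: 4  (via Wendle)
Pirton: 5  (via Fenn)
Hale: 6  (via Arlen)
Irby: 8  (via Orton)
Jorvik: 10  (via Pirton)
Varne: 10  (via Irby)
Yarm: 10  (via Irby)
Garth: 13  (via Hale)
Shortest route: Wendle–Arlen–Hale–Garth = 13 mi.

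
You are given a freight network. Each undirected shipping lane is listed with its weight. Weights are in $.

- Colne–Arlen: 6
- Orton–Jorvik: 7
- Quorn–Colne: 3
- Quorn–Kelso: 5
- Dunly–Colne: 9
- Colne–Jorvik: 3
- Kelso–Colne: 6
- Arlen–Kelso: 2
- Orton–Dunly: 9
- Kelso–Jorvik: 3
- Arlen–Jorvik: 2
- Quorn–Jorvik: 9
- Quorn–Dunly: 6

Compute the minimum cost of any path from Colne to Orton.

$10

Compare a few routes:
Colne - Kelso - Jorvik - Orton: 6+3+7 = 16
Colne - Arlen - Jorvik - Orton: 6+2+7 = 15
Colne - Jorvik - Orton: 3+7 = 10
The minimum is $10 via Colne - Jorvik - Orton.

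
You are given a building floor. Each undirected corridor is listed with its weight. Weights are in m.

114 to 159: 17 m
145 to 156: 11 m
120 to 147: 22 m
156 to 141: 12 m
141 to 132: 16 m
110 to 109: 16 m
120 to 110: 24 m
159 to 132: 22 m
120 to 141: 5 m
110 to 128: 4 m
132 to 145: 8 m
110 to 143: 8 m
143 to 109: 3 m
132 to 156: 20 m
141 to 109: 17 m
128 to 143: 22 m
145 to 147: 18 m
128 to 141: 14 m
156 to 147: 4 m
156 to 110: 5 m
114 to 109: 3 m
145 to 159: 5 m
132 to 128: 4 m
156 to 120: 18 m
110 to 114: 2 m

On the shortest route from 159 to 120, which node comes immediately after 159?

145

Enumerating some paths:
159 → 145 → 156 → 141 → 120: 5+11+12+5 = 33
159 → 145 → 156 → 120: 5+11+18 = 34
Cheapest is 159 → 145 → 156 → 141 → 120 at 33 m.
So from 159 the first move is to 145.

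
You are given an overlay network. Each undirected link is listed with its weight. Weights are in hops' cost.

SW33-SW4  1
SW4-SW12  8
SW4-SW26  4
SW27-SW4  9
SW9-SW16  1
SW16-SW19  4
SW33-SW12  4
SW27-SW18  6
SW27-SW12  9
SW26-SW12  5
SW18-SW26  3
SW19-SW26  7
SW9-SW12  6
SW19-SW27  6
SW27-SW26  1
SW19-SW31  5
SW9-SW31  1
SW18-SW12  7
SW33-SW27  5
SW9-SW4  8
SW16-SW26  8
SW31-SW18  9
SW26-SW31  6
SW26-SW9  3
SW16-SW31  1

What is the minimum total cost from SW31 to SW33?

Shortest distances from SW31:
SW31: 0
SW9: 1  (via SW31)
SW16: 1  (via SW31)
SW26: 4  (via SW9)
SW27: 5  (via SW26)
SW19: 5  (via SW31)
SW12: 7  (via SW9)
SW18: 7  (via SW26)
SW4: 8  (via SW26)
SW33: 9  (via SW4)
Shortest route: SW31–SW9–SW26–SW4–SW33 = 9 hops' cost.

9 hops' cost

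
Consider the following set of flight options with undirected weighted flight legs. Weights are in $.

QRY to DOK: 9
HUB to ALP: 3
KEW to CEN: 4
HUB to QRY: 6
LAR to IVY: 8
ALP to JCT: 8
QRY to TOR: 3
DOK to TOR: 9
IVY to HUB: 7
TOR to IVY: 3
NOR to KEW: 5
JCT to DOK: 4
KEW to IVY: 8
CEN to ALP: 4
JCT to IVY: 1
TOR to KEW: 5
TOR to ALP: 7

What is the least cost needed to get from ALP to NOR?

Compare a few routes:
ALP → JCT → IVY → KEW → NOR: 8+1+8+5 = 22
ALP → JCT → IVY → TOR → KEW → NOR: 8+1+3+5+5 = 22
ALP → TOR → KEW → NOR: 7+5+5 = 17
ALP → CEN → KEW → NOR: 4+4+5 = 13
The minimum is $13 via ALP → CEN → KEW → NOR.

$13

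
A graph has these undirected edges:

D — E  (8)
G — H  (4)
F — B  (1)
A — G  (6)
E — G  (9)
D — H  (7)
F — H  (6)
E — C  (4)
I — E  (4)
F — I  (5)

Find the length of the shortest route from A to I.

19

Candidate routes:
A → G → E → I: 6+9+4 = 19
A → G → H → F → I: 6+4+6+5 = 21
Cheapest is A → G → E → I at 19.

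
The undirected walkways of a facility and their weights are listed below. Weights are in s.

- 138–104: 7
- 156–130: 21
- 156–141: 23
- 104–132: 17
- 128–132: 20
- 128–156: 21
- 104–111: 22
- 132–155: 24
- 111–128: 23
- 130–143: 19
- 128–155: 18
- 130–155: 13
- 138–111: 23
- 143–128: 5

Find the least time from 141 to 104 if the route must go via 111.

89 s

Best 141 to 111: 141–156–128–111 costing 67
Shortest 111→104: 111–104 = 22
Total via 111: 67 + 22 = 89 s.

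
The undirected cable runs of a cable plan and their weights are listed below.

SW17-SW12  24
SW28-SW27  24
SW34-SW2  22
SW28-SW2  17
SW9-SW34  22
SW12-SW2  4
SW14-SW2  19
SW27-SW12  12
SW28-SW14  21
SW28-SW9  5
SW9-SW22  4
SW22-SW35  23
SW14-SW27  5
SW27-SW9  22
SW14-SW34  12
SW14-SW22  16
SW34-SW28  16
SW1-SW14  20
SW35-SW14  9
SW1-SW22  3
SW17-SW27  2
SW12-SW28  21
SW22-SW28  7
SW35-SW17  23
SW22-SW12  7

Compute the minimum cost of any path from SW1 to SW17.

Enumerating some paths:
SW1 - SW22 - SW14 - SW27 - SW17: 3+16+5+2 = 26
SW1 - SW22 - SW12 - SW27 - SW17: 3+7+12+2 = 24
The minimum is 24 via SW1 - SW22 - SW12 - SW27 - SW17.

24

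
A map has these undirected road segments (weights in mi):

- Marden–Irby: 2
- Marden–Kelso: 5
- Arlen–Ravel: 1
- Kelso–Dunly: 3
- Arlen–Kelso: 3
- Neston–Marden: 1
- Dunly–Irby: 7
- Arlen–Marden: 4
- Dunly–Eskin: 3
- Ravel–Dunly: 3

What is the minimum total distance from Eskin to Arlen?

Enumerating some paths:
Eskin → Dunly → Ravel → Arlen: 3+3+1 = 7
Eskin → Dunly → Kelso → Arlen: 3+3+3 = 9
Eskin → Dunly → Kelso → Marden → Arlen: 3+3+5+4 = 15
Cheapest is Eskin → Dunly → Ravel → Arlen at 7 mi.

7 mi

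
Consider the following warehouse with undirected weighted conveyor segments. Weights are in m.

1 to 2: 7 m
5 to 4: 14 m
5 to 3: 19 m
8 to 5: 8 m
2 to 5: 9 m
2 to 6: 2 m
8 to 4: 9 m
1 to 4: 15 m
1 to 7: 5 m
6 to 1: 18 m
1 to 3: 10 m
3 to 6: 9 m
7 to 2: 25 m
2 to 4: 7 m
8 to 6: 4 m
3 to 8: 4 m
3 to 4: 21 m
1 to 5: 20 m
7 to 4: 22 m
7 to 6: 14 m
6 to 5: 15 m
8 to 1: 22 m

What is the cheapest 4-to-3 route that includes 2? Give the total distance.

17 m

Shortest 4→2: 4 → 2 = 7
Best 2 to 3: 2 → 6 → 8 → 3 costing 10
Total via 2: 7 + 10 = 17 m.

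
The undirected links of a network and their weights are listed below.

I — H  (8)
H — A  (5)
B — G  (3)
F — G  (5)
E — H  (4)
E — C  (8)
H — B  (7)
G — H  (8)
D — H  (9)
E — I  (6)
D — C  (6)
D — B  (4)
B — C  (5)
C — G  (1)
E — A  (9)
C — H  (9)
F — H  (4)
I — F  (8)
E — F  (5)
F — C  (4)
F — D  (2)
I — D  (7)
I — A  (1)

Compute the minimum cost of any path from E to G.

Settle nodes by increasing distance from E:
E: 0
H: 4  (via E)
F: 5  (via E)
I: 6  (via E)
A: 7  (via I)
D: 7  (via F)
C: 8  (via E)
G: 9  (via C)
Shortest route: E–C–G = 9.

9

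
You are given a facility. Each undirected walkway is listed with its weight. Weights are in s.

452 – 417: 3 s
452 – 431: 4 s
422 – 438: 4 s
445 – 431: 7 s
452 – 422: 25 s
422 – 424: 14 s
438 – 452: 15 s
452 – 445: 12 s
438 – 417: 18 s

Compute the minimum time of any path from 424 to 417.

36 s

Candidate routes:
424 - 422 - 452 - 417: 14+25+3 = 42
424 - 422 - 438 - 417: 14+4+18 = 36
Cheapest is 424 - 422 - 438 - 417 at 36 s.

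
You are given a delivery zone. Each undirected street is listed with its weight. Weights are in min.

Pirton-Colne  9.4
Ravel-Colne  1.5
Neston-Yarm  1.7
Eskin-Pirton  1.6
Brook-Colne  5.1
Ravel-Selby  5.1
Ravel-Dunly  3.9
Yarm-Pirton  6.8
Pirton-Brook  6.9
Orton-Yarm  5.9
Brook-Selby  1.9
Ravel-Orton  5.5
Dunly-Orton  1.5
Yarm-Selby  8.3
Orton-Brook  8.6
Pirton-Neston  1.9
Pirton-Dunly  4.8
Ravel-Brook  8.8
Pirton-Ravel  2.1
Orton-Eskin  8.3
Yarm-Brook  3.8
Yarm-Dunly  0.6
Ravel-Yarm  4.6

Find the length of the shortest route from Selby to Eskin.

Compare a few routes:
Selby - Brook - Pirton - Eskin: 1.9+6.9+1.6 = 10.4
Selby - Ravel - Pirton - Eskin: 5.1+2.1+1.6 = 8.8
Selby - Brook - Yarm - Neston - Pirton - Eskin: 1.9+3.8+1.7+1.9+1.6 = 10.9
Cheapest is Selby - Ravel - Pirton - Eskin at 8.8 min.

8.8 min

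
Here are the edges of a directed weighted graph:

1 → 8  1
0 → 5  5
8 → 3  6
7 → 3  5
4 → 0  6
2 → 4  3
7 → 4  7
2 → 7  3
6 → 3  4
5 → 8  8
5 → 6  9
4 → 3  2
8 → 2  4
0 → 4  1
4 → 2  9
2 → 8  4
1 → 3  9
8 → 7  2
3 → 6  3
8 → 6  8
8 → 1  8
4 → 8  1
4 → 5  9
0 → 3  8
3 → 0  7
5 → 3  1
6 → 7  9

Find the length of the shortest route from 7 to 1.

16

Compare a few routes:
7–4–2–8–1: 7+9+4+8 = 28
7–3–0–4–8–1: 5+7+1+1+8 = 22
7–4–8–1: 7+1+8 = 16
Cheapest is 7–4–8–1 at 16.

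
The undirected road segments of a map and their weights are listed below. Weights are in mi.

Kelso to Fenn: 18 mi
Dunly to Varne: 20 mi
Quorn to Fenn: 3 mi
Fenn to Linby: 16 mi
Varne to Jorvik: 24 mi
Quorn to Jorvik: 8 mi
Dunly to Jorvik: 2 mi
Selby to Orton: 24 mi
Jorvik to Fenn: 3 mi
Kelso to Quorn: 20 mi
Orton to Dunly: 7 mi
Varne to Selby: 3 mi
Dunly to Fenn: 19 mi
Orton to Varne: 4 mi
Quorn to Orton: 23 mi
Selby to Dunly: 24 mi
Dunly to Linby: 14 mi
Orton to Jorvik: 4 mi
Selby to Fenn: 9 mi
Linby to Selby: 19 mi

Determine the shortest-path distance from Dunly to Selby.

Settle nodes by increasing distance from Dunly:
Dunly: 0
Jorvik: 2  (via Dunly)
Fenn: 5  (via Jorvik)
Orton: 6  (via Jorvik)
Quorn: 8  (via Fenn)
Varne: 10  (via Orton)
Selby: 13  (via Varne)
Shortest route: Dunly–Jorvik–Orton–Varne–Selby = 13 mi.

13 mi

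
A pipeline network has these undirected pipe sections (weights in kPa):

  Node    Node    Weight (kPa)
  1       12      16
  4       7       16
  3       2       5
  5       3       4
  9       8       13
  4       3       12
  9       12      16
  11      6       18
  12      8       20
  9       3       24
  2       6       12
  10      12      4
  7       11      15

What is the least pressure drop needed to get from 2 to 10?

49 kPa

Compare a few routes:
2 → 6 → 11 → 7 → 4 → 3 → 9 → 12 → 10: 12+18+15+16+12+24+16+4 = 117
2 → 3 → 9 → 8 → 12 → 10: 5+24+13+20+4 = 66
2 → 3 → 9 → 12 → 10: 5+24+16+4 = 49
The minimum is 49 kPa via 2 → 3 → 9 → 12 → 10.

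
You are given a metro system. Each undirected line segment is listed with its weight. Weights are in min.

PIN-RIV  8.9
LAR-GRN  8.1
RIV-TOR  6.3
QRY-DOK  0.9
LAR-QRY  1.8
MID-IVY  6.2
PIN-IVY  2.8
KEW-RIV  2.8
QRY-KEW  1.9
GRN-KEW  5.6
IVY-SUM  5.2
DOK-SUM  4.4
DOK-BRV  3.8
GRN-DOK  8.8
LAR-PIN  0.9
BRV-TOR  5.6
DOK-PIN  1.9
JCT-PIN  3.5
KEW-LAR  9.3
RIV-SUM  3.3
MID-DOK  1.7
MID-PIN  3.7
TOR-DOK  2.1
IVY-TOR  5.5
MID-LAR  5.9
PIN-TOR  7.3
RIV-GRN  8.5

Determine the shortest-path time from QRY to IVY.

Candidate routes:
QRY → DOK → MID → IVY: 0.9+1.7+6.2 = 8.8
QRY → DOK → PIN → IVY: 0.9+1.9+2.8 = 5.6
QRY → DOK → TOR → IVY: 0.9+2.1+5.5 = 8.5
QRY → LAR → PIN → IVY: 1.8+0.9+2.8 = 5.5
The minimum is 5.5 min via QRY → LAR → PIN → IVY.

5.5 min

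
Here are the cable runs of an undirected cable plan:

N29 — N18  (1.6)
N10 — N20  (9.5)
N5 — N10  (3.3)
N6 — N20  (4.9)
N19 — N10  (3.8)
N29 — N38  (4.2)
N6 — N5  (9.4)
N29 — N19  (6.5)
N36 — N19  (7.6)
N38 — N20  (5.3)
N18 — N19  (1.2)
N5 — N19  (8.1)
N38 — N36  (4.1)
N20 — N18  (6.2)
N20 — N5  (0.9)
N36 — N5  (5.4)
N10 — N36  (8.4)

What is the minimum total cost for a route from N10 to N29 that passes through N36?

Best N10 to N36: N10–N36 costing 8.4
Best N36 to N29: N36–N38–N29 costing 8.3
Total via N36: 8.4 + 8.3 = 16.7.

16.7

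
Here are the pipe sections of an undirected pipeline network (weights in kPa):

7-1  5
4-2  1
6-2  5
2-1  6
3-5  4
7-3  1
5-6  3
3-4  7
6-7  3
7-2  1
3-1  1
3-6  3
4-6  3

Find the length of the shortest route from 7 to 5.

5 kPa

Enumerating some paths:
7–2–4–6–5: 1+1+3+3 = 8
7–3–5: 1+4 = 5
7–3–6–5: 1+3+3 = 7
7–6–5: 3+3 = 6
Cheapest is 7–3–5 at 5 kPa.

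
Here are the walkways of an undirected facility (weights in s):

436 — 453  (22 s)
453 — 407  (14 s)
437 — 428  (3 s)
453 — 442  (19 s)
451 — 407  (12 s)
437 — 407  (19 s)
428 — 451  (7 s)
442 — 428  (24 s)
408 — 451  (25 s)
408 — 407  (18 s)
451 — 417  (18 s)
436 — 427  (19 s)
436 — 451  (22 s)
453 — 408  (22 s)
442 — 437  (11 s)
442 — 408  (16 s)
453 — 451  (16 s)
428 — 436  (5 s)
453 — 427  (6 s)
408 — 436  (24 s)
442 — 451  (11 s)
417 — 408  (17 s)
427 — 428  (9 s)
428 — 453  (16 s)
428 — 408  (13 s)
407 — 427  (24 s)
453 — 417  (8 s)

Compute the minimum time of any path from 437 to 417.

Settle nodes by increasing distance from 437:
437: 0
428: 3  (via 437)
436: 8  (via 428)
451: 10  (via 428)
442: 11  (via 437)
427: 12  (via 428)
408: 16  (via 428)
453: 18  (via 427)
407: 19  (via 437)
417: 26  (via 453)
Shortest route: 437 → 428 → 427 → 453 → 417 = 26 s.

26 s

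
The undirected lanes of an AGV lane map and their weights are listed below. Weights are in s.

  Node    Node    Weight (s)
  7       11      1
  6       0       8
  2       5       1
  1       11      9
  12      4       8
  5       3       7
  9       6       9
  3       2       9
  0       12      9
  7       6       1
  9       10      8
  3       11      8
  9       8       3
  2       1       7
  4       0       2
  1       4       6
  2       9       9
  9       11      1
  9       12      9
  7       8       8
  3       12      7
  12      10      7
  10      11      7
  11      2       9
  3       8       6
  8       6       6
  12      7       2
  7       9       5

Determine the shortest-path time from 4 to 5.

Shortest distances from 4:
4: 0
0: 2  (via 4)
1: 6  (via 4)
12: 8  (via 4)
6: 10  (via 0)
7: 10  (via 12)
11: 11  (via 7)
9: 12  (via 11)
2: 13  (via 1)
5: 14  (via 2)
Shortest route: 4 → 1 → 2 → 5 = 14 s.

14 s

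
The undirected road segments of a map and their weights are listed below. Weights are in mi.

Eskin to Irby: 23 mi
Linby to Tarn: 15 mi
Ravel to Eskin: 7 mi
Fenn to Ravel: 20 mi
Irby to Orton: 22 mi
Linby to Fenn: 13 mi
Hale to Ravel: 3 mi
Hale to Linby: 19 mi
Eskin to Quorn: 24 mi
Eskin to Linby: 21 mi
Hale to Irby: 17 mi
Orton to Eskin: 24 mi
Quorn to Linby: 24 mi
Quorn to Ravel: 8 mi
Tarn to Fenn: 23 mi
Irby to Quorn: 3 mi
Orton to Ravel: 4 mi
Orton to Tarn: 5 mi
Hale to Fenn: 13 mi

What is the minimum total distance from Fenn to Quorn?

24 mi

Settle nodes by increasing distance from Fenn:
Fenn: 0
Linby: 13  (via Fenn)
Hale: 13  (via Fenn)
Ravel: 16  (via Hale)
Orton: 20  (via Ravel)
Eskin: 23  (via Ravel)
Tarn: 23  (via Fenn)
Quorn: 24  (via Ravel)
Shortest route: Fenn–Hale–Ravel–Quorn = 24 mi.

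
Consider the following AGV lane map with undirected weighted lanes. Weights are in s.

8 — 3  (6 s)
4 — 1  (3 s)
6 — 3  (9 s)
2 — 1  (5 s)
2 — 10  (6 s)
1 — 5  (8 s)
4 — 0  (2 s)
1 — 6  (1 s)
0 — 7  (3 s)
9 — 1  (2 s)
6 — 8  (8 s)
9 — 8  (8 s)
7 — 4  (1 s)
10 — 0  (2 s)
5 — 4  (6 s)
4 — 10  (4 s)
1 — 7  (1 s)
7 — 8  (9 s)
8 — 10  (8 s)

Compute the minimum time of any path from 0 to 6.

5 s

Enumerating some paths:
0–4–1–6: 2+3+1 = 6
0–10–4–7–1–6: 2+4+1+1+1 = 9
0–7–4–1–6: 3+1+3+1 = 8
0–7–1–6: 3+1+1 = 5
The minimum is 5 s via 0–7–1–6.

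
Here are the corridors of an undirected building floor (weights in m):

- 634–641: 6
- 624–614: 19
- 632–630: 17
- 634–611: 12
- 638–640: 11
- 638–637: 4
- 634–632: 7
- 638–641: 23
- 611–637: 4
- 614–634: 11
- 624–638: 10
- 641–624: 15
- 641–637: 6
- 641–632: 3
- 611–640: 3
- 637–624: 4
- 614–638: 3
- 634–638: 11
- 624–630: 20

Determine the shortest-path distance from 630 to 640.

31 m

Running Dijkstra from 630:
630: 0
632: 17  (via 630)
624: 20  (via 630)
641: 20  (via 632)
637: 24  (via 624)
634: 24  (via 632)
611: 28  (via 637)
638: 28  (via 637)
614: 31  (via 638)
640: 31  (via 611)
Shortest route: 630–624–637–611–640 = 31 m.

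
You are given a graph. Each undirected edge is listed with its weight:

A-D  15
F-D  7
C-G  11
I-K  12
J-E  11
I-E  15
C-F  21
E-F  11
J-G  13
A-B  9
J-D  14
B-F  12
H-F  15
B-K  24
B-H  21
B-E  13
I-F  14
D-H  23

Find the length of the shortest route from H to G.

47

Enumerating some paths:
H → F → D → J → G: 15+7+14+13 = 49
H → F → C → G: 15+21+11 = 47
Cheapest is H → F → C → G at 47.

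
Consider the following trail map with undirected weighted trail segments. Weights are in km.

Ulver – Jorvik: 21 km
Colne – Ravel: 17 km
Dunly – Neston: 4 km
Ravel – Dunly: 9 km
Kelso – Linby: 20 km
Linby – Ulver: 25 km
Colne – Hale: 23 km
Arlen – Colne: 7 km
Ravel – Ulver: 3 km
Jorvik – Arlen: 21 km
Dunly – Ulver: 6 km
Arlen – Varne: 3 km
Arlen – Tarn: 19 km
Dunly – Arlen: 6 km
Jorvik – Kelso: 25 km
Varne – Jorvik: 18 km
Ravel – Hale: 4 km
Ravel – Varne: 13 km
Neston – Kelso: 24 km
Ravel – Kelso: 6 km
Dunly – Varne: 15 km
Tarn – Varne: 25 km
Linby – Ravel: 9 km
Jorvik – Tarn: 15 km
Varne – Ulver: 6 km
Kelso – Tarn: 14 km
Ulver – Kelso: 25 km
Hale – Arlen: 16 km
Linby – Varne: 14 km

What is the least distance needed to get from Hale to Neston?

Shortest distances from Hale:
Hale: 0
Ravel: 4  (via Hale)
Ulver: 7  (via Ravel)
Kelso: 10  (via Ravel)
Linby: 13  (via Ravel)
Varne: 13  (via Ulver)
Dunly: 13  (via Ravel)
Arlen: 16  (via Hale)
Neston: 17  (via Dunly)
Shortest route: Hale–Ravel–Dunly–Neston = 17 km.

17 km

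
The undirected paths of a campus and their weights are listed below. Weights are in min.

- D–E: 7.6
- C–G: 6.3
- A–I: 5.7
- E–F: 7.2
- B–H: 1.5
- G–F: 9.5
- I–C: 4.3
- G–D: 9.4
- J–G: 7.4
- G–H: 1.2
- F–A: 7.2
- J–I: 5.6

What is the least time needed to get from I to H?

11.8 min

Settle nodes by increasing distance from I:
I: 0
C: 4.3  (via I)
J: 5.6  (via I)
A: 5.7  (via I)
G: 10.6  (via C)
H: 11.8  (via G)
Shortest route: I → C → G → H = 11.8 min.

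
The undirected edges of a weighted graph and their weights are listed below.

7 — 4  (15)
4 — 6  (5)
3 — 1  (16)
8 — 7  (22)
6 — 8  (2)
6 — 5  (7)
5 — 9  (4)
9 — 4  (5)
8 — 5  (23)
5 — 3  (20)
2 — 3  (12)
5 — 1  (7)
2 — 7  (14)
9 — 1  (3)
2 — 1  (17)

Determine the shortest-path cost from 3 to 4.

Candidate routes:
3 → 1 → 9 → 4: 16+3+5 = 24
3 → 5 → 9 → 4: 20+4+5 = 29
The minimum is 24 via 3 → 1 → 9 → 4.

24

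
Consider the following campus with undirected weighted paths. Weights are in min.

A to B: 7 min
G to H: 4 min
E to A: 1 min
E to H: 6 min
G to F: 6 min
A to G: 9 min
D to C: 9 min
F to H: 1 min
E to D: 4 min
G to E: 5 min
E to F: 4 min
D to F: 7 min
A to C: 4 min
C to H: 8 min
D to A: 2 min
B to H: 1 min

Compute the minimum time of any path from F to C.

9 min

Candidate routes:
F - H - C: 1+8 = 9
F - H - E - A - C: 1+6+1+4 = 12
Cheapest is F - H - C at 9 min.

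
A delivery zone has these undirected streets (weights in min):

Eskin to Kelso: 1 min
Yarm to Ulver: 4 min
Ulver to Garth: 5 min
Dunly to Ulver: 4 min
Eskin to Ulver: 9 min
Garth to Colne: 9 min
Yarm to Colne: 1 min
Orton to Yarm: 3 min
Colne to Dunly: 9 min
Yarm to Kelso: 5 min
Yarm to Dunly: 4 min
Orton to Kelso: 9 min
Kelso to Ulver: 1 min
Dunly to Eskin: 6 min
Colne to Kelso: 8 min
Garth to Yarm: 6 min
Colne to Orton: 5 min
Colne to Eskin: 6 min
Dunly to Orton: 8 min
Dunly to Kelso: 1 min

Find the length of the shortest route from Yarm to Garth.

Enumerating some paths:
Yarm - Ulver - Garth: 4+5 = 9
Yarm - Garth: 6 = 6
Cheapest is Yarm - Garth at 6 min.

6 min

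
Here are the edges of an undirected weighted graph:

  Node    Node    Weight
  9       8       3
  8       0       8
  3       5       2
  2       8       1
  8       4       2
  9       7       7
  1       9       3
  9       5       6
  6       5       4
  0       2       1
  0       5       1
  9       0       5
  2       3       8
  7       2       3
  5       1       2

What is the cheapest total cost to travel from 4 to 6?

Compare a few routes:
4 → 8 → 9 → 1 → 5 → 6: 2+3+3+2+4 = 14
4 → 8 → 2 → 0 → 5 → 6: 2+1+1+1+4 = 9
The minimum is 9 via 4 → 8 → 2 → 0 → 5 → 6.

9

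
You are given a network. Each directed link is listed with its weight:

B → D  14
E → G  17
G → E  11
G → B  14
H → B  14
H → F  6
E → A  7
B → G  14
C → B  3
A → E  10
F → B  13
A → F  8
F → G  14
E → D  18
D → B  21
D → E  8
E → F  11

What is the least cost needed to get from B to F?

33

Shortest distances from B:
B: 0
D: 14  (via B)
G: 14  (via B)
E: 22  (via D)
A: 29  (via E)
F: 33  (via E)
Shortest route: B–D–E–F = 33.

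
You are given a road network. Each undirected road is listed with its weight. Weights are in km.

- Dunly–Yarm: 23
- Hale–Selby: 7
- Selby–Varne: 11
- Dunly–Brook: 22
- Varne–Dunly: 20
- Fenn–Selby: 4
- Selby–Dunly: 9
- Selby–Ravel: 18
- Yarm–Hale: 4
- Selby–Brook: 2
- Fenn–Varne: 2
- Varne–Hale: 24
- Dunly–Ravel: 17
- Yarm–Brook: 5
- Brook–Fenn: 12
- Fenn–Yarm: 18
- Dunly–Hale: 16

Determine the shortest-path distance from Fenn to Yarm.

11 km

Running Dijkstra from Fenn:
Fenn: 0
Varne: 2  (via Fenn)
Selby: 4  (via Fenn)
Brook: 6  (via Selby)
Yarm: 11  (via Brook)
Shortest route: Fenn–Selby–Brook–Yarm = 11 km.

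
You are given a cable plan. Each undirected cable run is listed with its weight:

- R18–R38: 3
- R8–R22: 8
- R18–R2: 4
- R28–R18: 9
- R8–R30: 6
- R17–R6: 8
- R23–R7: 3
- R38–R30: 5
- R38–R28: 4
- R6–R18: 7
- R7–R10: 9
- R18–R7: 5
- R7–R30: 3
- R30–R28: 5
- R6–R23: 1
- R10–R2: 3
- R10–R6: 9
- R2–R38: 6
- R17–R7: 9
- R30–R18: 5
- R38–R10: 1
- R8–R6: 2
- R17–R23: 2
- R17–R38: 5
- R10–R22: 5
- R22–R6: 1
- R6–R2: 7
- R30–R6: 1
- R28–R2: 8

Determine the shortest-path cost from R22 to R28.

7

Candidate routes:
R22 → R10 → R38 → R28: 5+1+4 = 10
R22 → R6 → R30 → R28: 1+1+5 = 7
The minimum is 7 via R22 → R6 → R30 → R28.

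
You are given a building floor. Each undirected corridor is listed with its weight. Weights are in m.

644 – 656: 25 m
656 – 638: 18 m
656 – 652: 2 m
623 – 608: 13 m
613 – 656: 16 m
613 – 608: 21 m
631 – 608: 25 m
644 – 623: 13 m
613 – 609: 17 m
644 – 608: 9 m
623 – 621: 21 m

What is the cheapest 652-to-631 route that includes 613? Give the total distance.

64 m

Shortest 652→613: 652–656–613 = 18
Best 613 to 631: 613–608–631 costing 46
Total via 613: 18 + 46 = 64 m.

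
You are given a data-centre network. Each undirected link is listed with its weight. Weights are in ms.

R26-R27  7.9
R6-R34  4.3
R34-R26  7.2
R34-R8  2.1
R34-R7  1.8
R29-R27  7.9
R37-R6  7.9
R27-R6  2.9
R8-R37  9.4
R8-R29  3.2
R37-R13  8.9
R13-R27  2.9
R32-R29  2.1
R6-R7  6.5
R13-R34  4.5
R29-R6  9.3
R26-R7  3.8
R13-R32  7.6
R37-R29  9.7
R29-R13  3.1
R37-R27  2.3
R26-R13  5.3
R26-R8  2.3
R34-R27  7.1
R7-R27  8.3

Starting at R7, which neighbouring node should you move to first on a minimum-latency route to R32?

R34

Candidate routes:
R7–R34–R13–R29–R32: 1.8+4.5+3.1+2.1 = 11.5
R7–R34–R8–R29–R32: 1.8+2.1+3.2+2.1 = 9.2
R7–R26–R8–R29–R32: 3.8+2.3+3.2+2.1 = 11.4
The minimum is 9.2 ms via R7–R34–R8–R29–R32.
So from R7 the first move is to R34.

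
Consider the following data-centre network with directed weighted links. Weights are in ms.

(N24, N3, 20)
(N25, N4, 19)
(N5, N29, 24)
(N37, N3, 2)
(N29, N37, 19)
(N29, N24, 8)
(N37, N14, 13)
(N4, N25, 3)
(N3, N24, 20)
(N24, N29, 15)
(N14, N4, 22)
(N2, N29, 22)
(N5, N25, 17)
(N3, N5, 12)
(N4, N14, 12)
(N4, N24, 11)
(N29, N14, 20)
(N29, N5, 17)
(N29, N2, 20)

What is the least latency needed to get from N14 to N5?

65 ms

Shortest distances from N14:
N14: 0
N4: 22  (via N14)
N25: 25  (via N4)
N24: 33  (via N4)
N29: 48  (via N24)
N3: 53  (via N24)
N5: 65  (via N29)
Shortest route: N14–N4–N24–N29–N5 = 65 ms.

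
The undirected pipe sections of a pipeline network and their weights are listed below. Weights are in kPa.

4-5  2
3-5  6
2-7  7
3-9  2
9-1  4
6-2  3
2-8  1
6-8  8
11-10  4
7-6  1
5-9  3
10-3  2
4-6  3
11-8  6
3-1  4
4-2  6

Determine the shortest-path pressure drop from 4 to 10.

9 kPa

Settle nodes by increasing distance from 4:
4: 0
5: 2  (via 4)
6: 3  (via 4)
7: 4  (via 6)
9: 5  (via 5)
2: 6  (via 4)
3: 7  (via 9)
8: 7  (via 2)
1: 9  (via 9)
10: 9  (via 3)
Shortest route: 4–5–9–3–10 = 9 kPa.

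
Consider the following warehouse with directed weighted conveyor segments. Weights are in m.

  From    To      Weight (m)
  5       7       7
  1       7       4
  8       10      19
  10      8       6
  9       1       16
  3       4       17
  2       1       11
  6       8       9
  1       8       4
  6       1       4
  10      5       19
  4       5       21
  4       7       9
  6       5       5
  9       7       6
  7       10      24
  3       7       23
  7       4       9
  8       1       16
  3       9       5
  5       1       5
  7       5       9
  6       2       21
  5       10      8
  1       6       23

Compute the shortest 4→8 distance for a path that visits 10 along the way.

32 m

Shortest 4→10: 4 → 7 → 5 → 10 = 26
Best 10 to 8: 10 → 8 costing 6
Total via 10: 26 + 6 = 32 m.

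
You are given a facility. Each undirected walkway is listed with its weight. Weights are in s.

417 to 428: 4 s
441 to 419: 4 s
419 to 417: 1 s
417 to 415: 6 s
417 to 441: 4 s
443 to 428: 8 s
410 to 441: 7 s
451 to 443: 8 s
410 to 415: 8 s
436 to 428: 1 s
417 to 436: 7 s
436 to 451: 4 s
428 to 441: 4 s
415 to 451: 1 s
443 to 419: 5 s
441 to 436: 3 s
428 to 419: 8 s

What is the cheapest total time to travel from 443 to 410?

Shortest distances from 443:
443: 0
419: 5  (via 443)
417: 6  (via 419)
428: 8  (via 443)
451: 8  (via 443)
415: 9  (via 451)
436: 9  (via 428)
441: 9  (via 419)
410: 16  (via 441)
Shortest route: 443 → 419 → 441 → 410 = 16 s.

16 s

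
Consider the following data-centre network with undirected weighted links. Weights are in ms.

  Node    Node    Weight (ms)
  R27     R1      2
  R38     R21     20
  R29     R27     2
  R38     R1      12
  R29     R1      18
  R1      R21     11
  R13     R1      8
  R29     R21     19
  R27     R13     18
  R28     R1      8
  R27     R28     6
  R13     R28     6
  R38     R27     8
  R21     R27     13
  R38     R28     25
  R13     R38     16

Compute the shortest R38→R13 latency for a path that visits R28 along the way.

20 ms

Best R38 to R28: R38 → R27 → R28 costing 14
Best R28 to R13: R28 → R13 costing 6
Total via R28: 14 + 6 = 20 ms.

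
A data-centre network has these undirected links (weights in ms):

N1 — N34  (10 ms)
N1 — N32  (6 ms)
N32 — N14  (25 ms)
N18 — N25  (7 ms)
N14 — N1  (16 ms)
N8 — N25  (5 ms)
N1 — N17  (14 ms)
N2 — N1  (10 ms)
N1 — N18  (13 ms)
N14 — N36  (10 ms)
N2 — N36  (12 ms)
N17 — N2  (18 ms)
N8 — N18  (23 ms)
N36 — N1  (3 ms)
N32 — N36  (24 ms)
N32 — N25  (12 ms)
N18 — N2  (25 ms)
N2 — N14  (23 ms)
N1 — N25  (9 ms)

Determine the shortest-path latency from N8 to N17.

28 ms

Shortest distances from N8:
N8: 0
N25: 5  (via N8)
N18: 12  (via N25)
N1: 14  (via N25)
N36: 17  (via N1)
N32: 17  (via N25)
N2: 24  (via N1)
N34: 24  (via N1)
N14: 27  (via N36)
N17: 28  (via N1)
Shortest route: N8 → N25 → N1 → N17 = 28 ms.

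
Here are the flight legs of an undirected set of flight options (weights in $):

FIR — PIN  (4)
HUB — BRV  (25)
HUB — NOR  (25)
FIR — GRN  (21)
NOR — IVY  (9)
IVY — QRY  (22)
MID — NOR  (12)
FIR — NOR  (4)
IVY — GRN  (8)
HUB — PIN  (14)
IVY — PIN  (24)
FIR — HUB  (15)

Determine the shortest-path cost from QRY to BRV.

Running Dijkstra from QRY:
QRY: 0
IVY: 22  (via QRY)
GRN: 30  (via IVY)
NOR: 31  (via IVY)
FIR: 35  (via NOR)
PIN: 39  (via FIR)
MID: 43  (via NOR)
HUB: 50  (via FIR)
BRV: 75  (via HUB)
Shortest route: QRY–IVY–NOR–FIR–HUB–BRV = $75.

$75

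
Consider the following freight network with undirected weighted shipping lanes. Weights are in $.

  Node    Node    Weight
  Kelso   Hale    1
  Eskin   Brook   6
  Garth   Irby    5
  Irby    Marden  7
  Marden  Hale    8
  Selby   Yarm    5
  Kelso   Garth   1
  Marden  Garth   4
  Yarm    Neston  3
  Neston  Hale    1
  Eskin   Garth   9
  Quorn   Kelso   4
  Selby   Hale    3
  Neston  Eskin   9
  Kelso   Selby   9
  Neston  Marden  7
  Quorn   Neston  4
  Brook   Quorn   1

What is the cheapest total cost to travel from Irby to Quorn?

$10

Running Dijkstra from Irby:
Irby: 0
Garth: 5  (via Irby)
Kelso: 6  (via Garth)
Hale: 7  (via Kelso)
Marden: 7  (via Irby)
Neston: 8  (via Hale)
Quorn: 10  (via Kelso)
Shortest route: Irby → Garth → Kelso → Quorn = $10.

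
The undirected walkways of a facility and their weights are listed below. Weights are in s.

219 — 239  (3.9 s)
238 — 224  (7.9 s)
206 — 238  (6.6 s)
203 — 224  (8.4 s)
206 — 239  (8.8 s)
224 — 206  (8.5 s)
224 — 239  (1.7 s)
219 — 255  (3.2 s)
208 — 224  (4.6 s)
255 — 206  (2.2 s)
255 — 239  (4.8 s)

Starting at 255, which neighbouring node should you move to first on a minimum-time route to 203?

Candidate routes:
255 → 206 → 239 → 224 → 203: 2.2+8.8+1.7+8.4 = 21.1
255 → 206 → 224 → 203: 2.2+8.5+8.4 = 19.1
255 → 239 → 224 → 203: 4.8+1.7+8.4 = 14.9
255 → 219 → 239 → 224 → 203: 3.2+3.9+1.7+8.4 = 17.2
Cheapest is 255 → 239 → 224 → 203 at 14.9 s.
So from 255 the first move is to 239.

239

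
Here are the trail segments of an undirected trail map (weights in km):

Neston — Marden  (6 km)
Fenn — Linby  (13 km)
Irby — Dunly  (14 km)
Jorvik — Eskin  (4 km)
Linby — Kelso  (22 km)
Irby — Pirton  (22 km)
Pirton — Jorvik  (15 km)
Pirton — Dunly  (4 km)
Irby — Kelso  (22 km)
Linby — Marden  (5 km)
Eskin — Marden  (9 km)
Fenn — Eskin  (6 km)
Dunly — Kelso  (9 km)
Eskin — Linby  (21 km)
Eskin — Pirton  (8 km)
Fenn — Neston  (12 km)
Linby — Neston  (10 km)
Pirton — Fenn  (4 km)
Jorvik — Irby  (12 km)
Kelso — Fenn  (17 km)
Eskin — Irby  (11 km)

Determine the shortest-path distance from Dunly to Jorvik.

16 km

Settle nodes by increasing distance from Dunly:
Dunly: 0
Pirton: 4  (via Dunly)
Fenn: 8  (via Pirton)
Kelso: 9  (via Dunly)
Eskin: 12  (via Pirton)
Irby: 14  (via Dunly)
Jorvik: 16  (via Eskin)
Shortest route: Dunly → Pirton → Eskin → Jorvik = 16 km.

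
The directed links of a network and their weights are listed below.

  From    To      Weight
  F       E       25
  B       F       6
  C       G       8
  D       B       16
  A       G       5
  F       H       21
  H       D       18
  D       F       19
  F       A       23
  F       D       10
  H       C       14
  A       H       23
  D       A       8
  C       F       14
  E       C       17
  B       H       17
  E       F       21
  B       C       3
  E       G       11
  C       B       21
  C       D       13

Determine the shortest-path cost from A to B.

Enumerating some paths:
A–H–C–D–B: 23+14+13+16 = 66
A–H–C–B: 23+14+21 = 58
A–H–C–F–D–B: 23+14+14+10+16 = 77
A–H–D–B: 23+18+16 = 57
Cheapest is A–H–D–B at 57.

57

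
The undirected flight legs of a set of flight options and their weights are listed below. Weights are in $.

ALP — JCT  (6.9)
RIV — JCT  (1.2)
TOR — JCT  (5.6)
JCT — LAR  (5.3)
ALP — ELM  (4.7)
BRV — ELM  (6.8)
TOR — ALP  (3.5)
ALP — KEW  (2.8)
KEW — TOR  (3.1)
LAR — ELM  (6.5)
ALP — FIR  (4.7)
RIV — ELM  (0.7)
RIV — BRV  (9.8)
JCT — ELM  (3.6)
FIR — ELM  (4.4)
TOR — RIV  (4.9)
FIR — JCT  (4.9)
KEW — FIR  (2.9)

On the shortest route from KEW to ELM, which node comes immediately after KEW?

Candidate routes:
KEW - FIR - ELM: 2.9+4.4 = 7.3
KEW - ALP - ELM: 2.8+4.7 = 7.5
The minimum is $7.3 via KEW - FIR - ELM.
So from KEW the first move is to FIR.

FIR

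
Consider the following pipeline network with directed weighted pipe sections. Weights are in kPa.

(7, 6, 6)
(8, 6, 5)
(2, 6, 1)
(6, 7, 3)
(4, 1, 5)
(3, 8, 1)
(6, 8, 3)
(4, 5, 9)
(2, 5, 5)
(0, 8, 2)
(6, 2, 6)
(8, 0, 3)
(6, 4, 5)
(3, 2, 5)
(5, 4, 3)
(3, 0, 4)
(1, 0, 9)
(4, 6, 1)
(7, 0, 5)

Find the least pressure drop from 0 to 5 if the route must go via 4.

Best 0 to 4: 0–8–6–4 costing 12
Shortest 4→5: 4–5 = 9
Total via 4: 12 + 9 = 21 kPa.

21 kPa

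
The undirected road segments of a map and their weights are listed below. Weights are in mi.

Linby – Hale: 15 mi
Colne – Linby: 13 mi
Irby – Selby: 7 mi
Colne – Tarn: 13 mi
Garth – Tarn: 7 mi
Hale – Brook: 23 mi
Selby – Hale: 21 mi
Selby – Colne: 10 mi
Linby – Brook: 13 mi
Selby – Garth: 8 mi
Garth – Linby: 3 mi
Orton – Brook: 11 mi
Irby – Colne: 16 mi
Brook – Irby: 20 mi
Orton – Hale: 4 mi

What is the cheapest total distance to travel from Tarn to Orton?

Running Dijkstra from Tarn:
Tarn: 0
Garth: 7  (via Tarn)
Linby: 10  (via Garth)
Colne: 13  (via Tarn)
Selby: 15  (via Garth)
Irby: 22  (via Selby)
Brook: 23  (via Linby)
Hale: 25  (via Linby)
Orton: 29  (via Hale)
Shortest route: Tarn–Garth–Linby–Hale–Orton = 29 mi.

29 mi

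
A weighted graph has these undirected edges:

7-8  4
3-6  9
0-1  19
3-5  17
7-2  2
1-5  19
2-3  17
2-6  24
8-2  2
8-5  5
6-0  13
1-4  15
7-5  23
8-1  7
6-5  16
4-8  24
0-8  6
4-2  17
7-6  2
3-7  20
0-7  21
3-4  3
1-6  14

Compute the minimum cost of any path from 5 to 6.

11

Running Dijkstra from 5:
5: 0
8: 5  (via 5)
2: 7  (via 8)
7: 9  (via 8)
0: 11  (via 8)
6: 11  (via 7)
Shortest route: 5 → 8 → 7 → 6 = 11.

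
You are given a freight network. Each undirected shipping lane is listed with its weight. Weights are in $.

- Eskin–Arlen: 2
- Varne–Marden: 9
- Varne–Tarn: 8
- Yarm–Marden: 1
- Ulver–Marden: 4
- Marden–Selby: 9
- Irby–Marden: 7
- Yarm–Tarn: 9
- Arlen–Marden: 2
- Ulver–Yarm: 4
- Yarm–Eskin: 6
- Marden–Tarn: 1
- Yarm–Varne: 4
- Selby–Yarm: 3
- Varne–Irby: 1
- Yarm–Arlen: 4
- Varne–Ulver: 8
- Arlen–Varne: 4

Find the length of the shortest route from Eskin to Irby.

Candidate routes:
Eskin–Arlen–Marden–Yarm–Varne–Irby: 2+2+1+4+1 = 10
Eskin–Arlen–Varne–Irby: 2+4+1 = 7
Eskin–Arlen–Marden–Irby: 2+2+7 = 11
The minimum is $7 via Eskin–Arlen–Varne–Irby.

$7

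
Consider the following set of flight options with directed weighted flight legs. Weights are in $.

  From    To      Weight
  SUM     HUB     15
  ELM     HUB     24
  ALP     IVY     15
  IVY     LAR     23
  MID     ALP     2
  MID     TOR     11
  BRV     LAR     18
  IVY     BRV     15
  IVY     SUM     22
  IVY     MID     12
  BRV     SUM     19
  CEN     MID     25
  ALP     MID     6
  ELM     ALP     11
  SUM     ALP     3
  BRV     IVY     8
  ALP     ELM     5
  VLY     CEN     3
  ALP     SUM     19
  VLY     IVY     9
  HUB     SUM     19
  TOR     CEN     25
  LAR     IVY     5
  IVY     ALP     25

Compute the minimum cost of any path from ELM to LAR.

$49

Running Dijkstra from ELM:
ELM: 0
ALP: 11  (via ELM)
MID: 17  (via ALP)
HUB: 24  (via ELM)
IVY: 26  (via ALP)
TOR: 28  (via MID)
SUM: 30  (via ALP)
BRV: 41  (via IVY)
LAR: 49  (via IVY)
Shortest route: ELM → ALP → IVY → LAR = $49.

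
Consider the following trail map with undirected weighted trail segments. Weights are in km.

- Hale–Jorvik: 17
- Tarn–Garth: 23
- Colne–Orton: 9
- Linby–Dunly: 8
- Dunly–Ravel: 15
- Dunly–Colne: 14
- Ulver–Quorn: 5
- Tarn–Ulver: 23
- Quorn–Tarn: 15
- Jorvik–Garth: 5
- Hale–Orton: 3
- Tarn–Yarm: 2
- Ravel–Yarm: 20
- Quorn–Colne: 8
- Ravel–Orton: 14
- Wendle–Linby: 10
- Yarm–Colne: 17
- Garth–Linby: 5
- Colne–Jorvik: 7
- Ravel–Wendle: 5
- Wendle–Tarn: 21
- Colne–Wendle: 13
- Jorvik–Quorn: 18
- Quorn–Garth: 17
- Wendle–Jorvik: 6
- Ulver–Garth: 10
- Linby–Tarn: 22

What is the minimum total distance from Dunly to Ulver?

23 km

Running Dijkstra from Dunly:
Dunly: 0
Linby: 8  (via Dunly)
Garth: 13  (via Linby)
Colne: 14  (via Dunly)
Ravel: 15  (via Dunly)
Wendle: 18  (via Linby)
Jorvik: 18  (via Garth)
Quorn: 22  (via Colne)
Ulver: 23  (via Garth)
Shortest route: Dunly–Linby–Garth–Ulver = 23 km.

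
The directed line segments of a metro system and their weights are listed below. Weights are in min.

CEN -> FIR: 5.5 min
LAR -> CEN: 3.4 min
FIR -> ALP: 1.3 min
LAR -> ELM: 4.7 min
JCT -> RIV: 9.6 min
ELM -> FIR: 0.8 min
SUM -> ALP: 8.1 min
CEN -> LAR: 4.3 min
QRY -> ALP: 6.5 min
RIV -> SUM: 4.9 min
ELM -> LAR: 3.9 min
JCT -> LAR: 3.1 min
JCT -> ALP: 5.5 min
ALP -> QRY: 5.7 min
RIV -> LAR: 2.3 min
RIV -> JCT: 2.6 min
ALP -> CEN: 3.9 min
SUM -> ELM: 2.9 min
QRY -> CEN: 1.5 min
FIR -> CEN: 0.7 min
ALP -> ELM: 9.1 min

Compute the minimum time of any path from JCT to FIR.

Shortest distances from JCT:
JCT: 0
LAR: 3.1  (via JCT)
ALP: 5.5  (via JCT)
CEN: 6.5  (via LAR)
ELM: 7.8  (via LAR)
FIR: 8.6  (via ELM)
Shortest route: JCT–LAR–ELM–FIR = 8.6 min.

8.6 min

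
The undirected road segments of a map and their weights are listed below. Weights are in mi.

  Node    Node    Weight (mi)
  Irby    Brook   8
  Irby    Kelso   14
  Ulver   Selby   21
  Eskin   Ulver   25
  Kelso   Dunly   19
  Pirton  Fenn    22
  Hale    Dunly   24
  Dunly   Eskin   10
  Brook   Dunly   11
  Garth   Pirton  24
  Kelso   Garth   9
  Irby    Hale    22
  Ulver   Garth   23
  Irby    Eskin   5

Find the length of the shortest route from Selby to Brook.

59 mi

Candidate routes:
Selby–Ulver–Garth–Kelso–Irby–Brook: 21+23+9+14+8 = 75
Selby–Ulver–Eskin–Dunly–Brook: 21+25+10+11 = 67
Selby–Ulver–Eskin–Irby–Brook: 21+25+5+8 = 59
Selby–Ulver–Garth–Kelso–Dunly–Brook: 21+23+9+19+11 = 83
Cheapest is Selby–Ulver–Eskin–Irby–Brook at 59 mi.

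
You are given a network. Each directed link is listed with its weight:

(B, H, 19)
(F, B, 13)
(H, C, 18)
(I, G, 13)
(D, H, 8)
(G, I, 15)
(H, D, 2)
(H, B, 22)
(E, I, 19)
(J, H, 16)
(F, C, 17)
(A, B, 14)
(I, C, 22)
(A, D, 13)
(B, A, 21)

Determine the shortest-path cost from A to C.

39

Candidate routes:
A → B → H → C: 14+19+18 = 51
A → D → H → C: 13+8+18 = 39
Cheapest is A → D → H → C at 39.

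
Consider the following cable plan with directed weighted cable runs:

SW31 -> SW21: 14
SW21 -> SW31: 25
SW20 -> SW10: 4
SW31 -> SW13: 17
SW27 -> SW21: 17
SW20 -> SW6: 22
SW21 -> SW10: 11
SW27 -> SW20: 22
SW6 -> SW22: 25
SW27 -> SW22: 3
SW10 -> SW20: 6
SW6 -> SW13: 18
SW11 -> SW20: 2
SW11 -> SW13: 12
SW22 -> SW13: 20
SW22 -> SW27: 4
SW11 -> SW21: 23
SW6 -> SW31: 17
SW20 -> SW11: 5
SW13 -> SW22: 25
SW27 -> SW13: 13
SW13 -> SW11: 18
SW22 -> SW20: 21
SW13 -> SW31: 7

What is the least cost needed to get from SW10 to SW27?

Settle nodes by increasing distance from SW10:
SW10: 0
SW20: 6  (via SW10)
SW11: 11  (via SW20)
SW13: 23  (via SW11)
SW6: 28  (via SW20)
SW31: 30  (via SW13)
SW21: 34  (via SW11)
SW22: 48  (via SW13)
SW27: 52  (via SW22)
Shortest route: SW10 → SW20 → SW11 → SW13 → SW22 → SW27 = 52.

52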